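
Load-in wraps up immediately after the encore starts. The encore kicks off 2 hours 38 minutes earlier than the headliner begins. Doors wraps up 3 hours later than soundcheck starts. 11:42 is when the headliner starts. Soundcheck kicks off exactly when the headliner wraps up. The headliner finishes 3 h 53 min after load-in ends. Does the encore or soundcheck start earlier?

The encore starts at 11:42 − 158 min = 09:04.
So load-in ends at 09:04.
The headliner ends at 09:04 + 233 min = 12:57.
So soundcheck starts at 12:57.
The encore starts at 09:04 and soundcheck starts at 12:57, so the encore is first.

the encore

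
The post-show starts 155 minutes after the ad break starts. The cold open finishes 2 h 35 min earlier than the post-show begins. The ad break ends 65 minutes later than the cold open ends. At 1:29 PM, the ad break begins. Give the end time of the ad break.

2:34 PM

The post-show starts at 1:29 PM + 155 min = 4:04 PM.
The cold open ends at 4:04 PM − 155 min = 1:29 PM.
The ad break ends at 1:29 PM + 65 min = 2:34 PM.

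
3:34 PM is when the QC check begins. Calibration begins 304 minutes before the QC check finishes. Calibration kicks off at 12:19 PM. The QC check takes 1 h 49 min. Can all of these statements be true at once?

The QC check ends at 3:34 PM + 109 min = 5:23 PM.
Calibration starts at 5:23 PM − 304 min = 12:19 PM.
That matches the stated 12:19 PM, so the schedule is consistent.

Yes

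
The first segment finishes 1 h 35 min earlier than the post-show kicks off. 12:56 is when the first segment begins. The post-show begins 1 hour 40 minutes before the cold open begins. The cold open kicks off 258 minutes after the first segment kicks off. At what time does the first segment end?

The cold open starts at 12:56 + 258 min = 17:14.
The post-show starts at 17:14 − 100 min = 15:34.
The first segment ends at 15:34 − 95 min = 13:59.

13:59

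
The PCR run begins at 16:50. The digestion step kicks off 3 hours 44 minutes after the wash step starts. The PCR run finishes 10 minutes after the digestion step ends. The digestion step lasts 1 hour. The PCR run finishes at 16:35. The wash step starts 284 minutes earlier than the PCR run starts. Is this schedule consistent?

The wash step starts at 16:50 − 284 min = 12:06.
The digestion step starts at 12:06 + 224 min = 15:50.
The digestion step ends at 15:50 + 60 min = 16:50.
The PCR run ends at 16:50 + 10 min = 17:00.
But the PCR run is also said to end at 16:35 — a 25-minute conflict.

No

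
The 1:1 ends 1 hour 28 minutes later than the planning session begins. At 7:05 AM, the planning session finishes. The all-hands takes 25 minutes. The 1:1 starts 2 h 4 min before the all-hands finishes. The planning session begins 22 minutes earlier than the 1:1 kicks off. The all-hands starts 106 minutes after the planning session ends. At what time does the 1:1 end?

8:18 AM

The all-hands starts at 7:05 AM + 106 min = 8:51 AM.
The all-hands ends at 8:51 AM + 25 min = 9:16 AM.
The 1:1 starts at 9:16 AM − 124 min = 7:12 AM.
The planning session starts at 7:12 AM − 22 min = 6:50 AM.
The 1:1 ends at 6:50 AM + 88 min = 8:18 AM.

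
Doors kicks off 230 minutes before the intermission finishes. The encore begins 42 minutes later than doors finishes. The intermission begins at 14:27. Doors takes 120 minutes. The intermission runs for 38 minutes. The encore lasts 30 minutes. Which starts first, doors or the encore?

The intermission ends at 14:27 + 38 min = 15:05.
Doors starts at 15:05 − 230 min = 11:15.
Doors ends at 11:15 + 120 min = 13:15.
The encore starts at 13:15 + 42 min = 13:57.
Doors starts at 11:15 and the encore starts at 13:57, so doors is first.

doors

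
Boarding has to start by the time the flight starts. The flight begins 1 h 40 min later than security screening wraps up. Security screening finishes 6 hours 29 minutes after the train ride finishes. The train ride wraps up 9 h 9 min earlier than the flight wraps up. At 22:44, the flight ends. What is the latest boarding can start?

21:44

The train ride ends at 22:44 − 549 min = 13:35.
Security screening ends at 13:35 + 389 min = 20:04.
The flight starts at 20:04 + 100 min = 21:44.
Boarding is bounded by the flight, so the latest it can start is 21:44.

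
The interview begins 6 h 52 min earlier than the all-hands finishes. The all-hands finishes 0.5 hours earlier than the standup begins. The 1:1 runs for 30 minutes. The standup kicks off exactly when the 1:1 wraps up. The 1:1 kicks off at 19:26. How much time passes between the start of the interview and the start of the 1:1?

The 1:1 ends at 19:26 + 30 min = 19:56.
So the standup starts at 19:56.
The all-hands ends at 19:56 − 30 min = 19:26.
The interview starts at 19:26 − 412 min = 12:34.
From 12:34 to 19:26 is 6 hours 52 minutes.

6 hours 52 minutes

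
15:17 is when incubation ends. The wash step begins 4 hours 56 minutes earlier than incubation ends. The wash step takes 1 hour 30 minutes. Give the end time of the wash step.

The wash step starts at 15:17 − 296 min = 10:21.
The wash step ends at 10:21 + 90 min = 11:51.

11:51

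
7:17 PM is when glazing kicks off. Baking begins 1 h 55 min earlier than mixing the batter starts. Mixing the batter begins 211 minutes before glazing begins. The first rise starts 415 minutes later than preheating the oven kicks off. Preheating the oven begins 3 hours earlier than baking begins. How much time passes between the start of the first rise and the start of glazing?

Mixing the batter starts at 7:17 PM − 211 min = 3:46 PM.
Baking starts at 3:46 PM − 115 min = 1:51 PM.
Preheating the oven starts at 1:51 PM − 180 min = 10:51 AM.
The first rise starts at 10:51 AM + 415 min = 5:46 PM.
From 5:46 PM to 7:17 PM is 91 minutes.

91 minutes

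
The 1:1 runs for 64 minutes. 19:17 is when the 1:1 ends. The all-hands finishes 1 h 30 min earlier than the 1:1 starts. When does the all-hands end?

16:43

The 1:1 starts at 19:17 − 64 min = 18:13.
The all-hands ends at 18:13 − 90 min = 16:43.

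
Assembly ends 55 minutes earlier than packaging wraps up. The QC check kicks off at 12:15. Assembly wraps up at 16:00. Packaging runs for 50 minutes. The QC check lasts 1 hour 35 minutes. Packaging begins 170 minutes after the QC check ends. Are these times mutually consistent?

The QC check ends at 12:15 + 95 min = 13:50.
Packaging starts at 13:50 + 170 min = 16:40.
Packaging ends at 16:40 + 50 min = 17:30.
Assembly ends at 17:30 − 55 min = 16:35.
But assembly is also said to end at 16:00 — a 35-minute conflict.

No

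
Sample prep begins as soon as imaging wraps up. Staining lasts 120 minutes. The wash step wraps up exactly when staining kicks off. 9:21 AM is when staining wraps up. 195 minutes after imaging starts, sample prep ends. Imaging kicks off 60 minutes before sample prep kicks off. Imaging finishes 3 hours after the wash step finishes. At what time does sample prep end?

12:36 PM

Staining starts at 9:21 AM − 120 min = 7:21 AM.
So the wash step ends at 7:21 AM.
Imaging ends at 7:21 AM + 180 min = 10:21 AM.
So sample prep starts at 10:21 AM.
Imaging starts at 10:21 AM − 60 min = 9:21 AM.
Sample prep ends at 9:21 AM + 195 min = 12:36 PM.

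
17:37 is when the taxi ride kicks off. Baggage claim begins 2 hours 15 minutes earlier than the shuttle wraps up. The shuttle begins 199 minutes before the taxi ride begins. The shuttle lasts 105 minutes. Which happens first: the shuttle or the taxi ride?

The shuttle starts at 17:37 − 199 min = 14:18.
The shuttle starts at 14:18 and the taxi ride starts at 17:37, so the shuttle is first.

the shuttle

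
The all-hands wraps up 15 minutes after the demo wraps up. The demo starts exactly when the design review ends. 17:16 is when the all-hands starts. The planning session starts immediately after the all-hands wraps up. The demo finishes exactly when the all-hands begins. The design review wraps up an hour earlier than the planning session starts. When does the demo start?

16:31

The demo ends at 17:16.
The all-hands ends at 17:16 + 15 min = 17:31.
So the planning session starts at 17:31.
The design review ends at 17:31 − 60 min = 16:31.
So the demo starts at 16:31.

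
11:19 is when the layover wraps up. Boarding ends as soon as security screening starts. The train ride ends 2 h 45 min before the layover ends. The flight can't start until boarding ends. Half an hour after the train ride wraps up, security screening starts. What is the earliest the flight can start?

09:04

The train ride ends at 11:19 − 165 min = 08:34.
Security screening starts at 08:34 + 30 min = 09:04.
So boarding ends at 09:04.
The flight is bounded by boarding, so the earliest it can start is 09:04.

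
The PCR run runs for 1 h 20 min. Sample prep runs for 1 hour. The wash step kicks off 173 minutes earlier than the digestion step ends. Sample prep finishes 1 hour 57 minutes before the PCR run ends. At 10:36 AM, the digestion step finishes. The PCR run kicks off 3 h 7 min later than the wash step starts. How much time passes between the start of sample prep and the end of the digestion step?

1 hour 23 minutes

The wash step starts at 10:36 AM − 173 min = 7:43 AM.
The PCR run starts at 7:43 AM + 187 min = 10:50 AM.
The PCR run ends at 10:50 AM + 80 min = 12:10 PM.
Sample prep ends at 12:10 PM − 117 min = 10:13 AM.
Sample prep starts at 10:13 AM − 60 min = 9:13 AM.
From 9:13 AM to 10:36 AM is 1 hour 23 minutes.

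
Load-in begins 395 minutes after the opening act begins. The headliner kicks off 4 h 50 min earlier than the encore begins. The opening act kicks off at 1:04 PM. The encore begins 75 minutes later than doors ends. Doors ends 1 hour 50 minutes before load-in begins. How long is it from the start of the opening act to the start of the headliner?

Load-in starts at 1:04 PM + 395 min = 7:39 PM.
Doors ends at 7:39 PM − 110 min = 5:49 PM.
The encore starts at 5:49 PM + 75 min = 7:04 PM.
The headliner starts at 7:04 PM − 290 min = 2:14 PM.
From 1:04 PM to 2:14 PM is 1 hour 10 minutes.

1 hour 10 minutes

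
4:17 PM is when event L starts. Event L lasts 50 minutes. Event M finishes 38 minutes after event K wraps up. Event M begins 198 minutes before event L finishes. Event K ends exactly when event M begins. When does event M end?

2:27 PM

Event L ends at 4:17 PM + 50 min = 5:07 PM.
Event M starts at 5:07 PM − 198 min = 1:49 PM.
So event K ends at 1:49 PM.
Event M ends at 1:49 PM + 38 min = 2:27 PM.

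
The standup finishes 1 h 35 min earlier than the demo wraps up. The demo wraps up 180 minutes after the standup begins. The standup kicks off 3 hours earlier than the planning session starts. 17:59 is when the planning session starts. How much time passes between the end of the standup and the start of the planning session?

The standup starts at 17:59 − 180 min = 14:59.
The demo ends at 14:59 + 180 min = 17:59.
The standup ends at 17:59 − 95 min = 16:24.
From 16:24 to 17:59 is 95 minutes.

95 minutes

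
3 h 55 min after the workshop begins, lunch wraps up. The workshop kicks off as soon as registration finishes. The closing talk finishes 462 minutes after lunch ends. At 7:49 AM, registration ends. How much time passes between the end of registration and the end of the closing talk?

The workshop starts at 7:49 AM.
Lunch ends at 7:49 AM + 235 min = 11:44 AM.
The closing talk ends at 11:44 AM + 462 min = 7:26 PM.
From 7:49 AM to 7:26 PM is 11 hours 37 minutes.

11 hours 37 minutes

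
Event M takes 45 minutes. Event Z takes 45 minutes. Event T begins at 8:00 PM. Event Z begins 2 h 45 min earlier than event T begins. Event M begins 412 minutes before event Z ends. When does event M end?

Event Z starts at 8:00 PM − 165 min = 5:15 PM.
Event Z ends at 5:15 PM + 45 min = 6:00 PM.
Event M starts at 6:00 PM − 412 min = 11:08 AM.
Event M ends at 11:08 AM + 45 min = 11:53 AM.

11:53 AM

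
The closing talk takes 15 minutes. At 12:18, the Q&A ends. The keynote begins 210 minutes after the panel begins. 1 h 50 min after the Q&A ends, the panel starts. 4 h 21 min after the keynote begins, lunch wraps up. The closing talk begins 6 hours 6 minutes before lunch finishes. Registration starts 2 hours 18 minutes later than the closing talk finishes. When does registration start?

18:26

The panel starts at 12:18 + 110 min = 14:08.
The keynote starts at 14:08 + 210 min = 17:38.
Lunch ends at 17:38 + 261 min = 21:59.
The closing talk starts at 21:59 − 366 min = 15:53.
The closing talk ends at 15:53 + 15 min = 16:08.
Registration starts at 16:08 + 138 min = 18:26.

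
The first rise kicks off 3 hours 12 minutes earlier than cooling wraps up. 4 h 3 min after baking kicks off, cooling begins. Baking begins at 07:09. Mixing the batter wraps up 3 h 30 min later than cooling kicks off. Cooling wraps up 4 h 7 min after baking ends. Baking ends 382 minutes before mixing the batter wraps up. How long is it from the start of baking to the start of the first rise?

2 h 6 min

Cooling starts at 07:09 + 243 min = 11:12.
Mixing the batter ends at 11:12 + 210 min = 14:42.
Baking ends at 14:42 − 382 min = 08:20.
Cooling ends at 08:20 + 247 min = 12:27.
The first rise starts at 12:27 − 192 min = 09:15.
From 07:09 to 09:15 is 2 h 6 min.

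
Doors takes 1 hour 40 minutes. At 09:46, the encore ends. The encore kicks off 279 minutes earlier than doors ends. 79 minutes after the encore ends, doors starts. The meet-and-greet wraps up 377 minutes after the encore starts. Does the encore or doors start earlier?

Doors starts at 09:46 + 79 min = 11:05.
Doors ends at 11:05 + 100 min = 12:45.
The encore starts at 12:45 − 279 min = 08:06.
The encore starts at 08:06 and doors starts at 11:05, so the encore is first.

the encore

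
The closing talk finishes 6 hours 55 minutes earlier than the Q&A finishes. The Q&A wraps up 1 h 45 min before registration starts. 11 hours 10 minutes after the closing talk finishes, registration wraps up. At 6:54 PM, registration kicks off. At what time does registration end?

9:24 PM

The Q&A ends at 6:54 PM − 105 min = 5:09 PM.
The closing talk ends at 5:09 PM − 415 min = 10:14 AM.
Registration ends at 10:14 AM + 670 min = 9:24 PM.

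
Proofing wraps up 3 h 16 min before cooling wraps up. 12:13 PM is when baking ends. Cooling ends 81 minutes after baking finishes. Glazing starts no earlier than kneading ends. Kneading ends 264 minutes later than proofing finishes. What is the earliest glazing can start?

Cooling ends at 12:13 PM + 81 min = 1:34 PM.
Proofing ends at 1:34 PM − 196 min = 10:18 AM.
Kneading ends at 10:18 AM + 264 min = 2:42 PM.
Glazing is bounded by kneading, so the earliest it can start is 2:42 PM.

2:42 PM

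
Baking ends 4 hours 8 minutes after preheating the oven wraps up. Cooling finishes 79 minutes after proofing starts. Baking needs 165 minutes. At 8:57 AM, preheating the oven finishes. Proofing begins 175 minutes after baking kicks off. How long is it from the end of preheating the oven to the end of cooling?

Baking ends at 8:57 AM + 248 min = 1:05 PM.
Baking starts at 1:05 PM − 165 min = 10:20 AM.
Proofing starts at 10:20 AM + 175 min = 1:15 PM.
Cooling ends at 1:15 PM + 79 min = 2:34 PM.
From 8:57 AM to 2:34 PM is 5 hours 37 minutes.

5 hours 37 minutes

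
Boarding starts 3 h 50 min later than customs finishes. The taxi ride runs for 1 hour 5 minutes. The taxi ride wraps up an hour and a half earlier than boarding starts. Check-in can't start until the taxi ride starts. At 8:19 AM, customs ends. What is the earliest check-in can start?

9:34 AM

Boarding starts at 8:19 AM + 230 min = 12:09 PM.
The taxi ride ends at 12:09 PM − 90 min = 10:39 AM.
The taxi ride starts at 10:39 AM − 65 min = 9:34 AM.
Check-in is bounded by the taxi ride, so the earliest it can start is 9:34 AM.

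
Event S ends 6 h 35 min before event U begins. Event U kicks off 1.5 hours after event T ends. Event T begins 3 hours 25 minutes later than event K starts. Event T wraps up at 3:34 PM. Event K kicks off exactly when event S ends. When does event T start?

Event U starts at 3:34 PM + 90 min = 5:04 PM.
Event S ends at 5:04 PM − 395 min = 10:29 AM.
So event K starts at 10:29 AM.
Event T starts at 10:29 AM + 205 min = 1:54 PM.

1:54 PM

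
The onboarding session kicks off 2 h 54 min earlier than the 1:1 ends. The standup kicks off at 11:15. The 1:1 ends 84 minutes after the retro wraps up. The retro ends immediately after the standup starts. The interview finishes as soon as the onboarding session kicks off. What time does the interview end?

The retro ends at 11:15.
The 1:1 ends at 11:15 + 84 min = 12:39.
The onboarding session starts at 12:39 − 174 min = 09:45.
So the interview ends at 09:45.

09:45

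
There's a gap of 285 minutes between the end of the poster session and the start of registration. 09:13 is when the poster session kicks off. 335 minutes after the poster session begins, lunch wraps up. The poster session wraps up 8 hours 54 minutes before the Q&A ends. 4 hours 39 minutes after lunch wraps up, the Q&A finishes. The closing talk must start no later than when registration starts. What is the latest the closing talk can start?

Lunch ends at 09:13 + 335 min = 14:48.
The Q&A ends at 14:48 + 279 min = 19:27.
The poster session ends at 19:27 − 534 min = 10:33.
Registration starts at 10:33 + 285 min = 15:18.
The closing talk is bounded by registration, so the latest it can start is 15:18.

15:18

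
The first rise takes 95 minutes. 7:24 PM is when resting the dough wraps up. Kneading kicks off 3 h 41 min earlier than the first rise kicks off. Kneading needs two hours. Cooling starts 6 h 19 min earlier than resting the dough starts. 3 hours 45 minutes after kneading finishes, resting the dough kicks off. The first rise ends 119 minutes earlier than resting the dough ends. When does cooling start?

11:35 AM

The first rise ends at 7:24 PM − 119 min = 5:25 PM.
The first rise starts at 5:25 PM − 95 min = 3:50 PM.
Kneading starts at 3:50 PM − 221 min = 12:09 PM.
Kneading ends at 12:09 PM + 120 min = 2:09 PM.
Resting the dough starts at 2:09 PM + 225 min = 5:54 PM.
Cooling starts at 5:54 PM − 379 min = 11:35 AM.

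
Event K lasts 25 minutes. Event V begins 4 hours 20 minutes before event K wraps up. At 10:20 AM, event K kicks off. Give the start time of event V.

6:25 AM

Event K ends at 10:20 AM + 25 min = 10:45 AM.
Event V starts at 10:45 AM − 260 min = 6:25 AM.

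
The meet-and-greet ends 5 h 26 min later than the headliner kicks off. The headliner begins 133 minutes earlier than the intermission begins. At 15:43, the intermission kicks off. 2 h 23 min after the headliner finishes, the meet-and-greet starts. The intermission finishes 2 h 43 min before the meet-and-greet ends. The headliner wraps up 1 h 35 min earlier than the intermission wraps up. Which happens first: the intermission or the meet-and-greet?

the intermission

The headliner starts at 15:43 − 133 min = 13:30.
The meet-and-greet ends at 13:30 + 326 min = 18:56.
The intermission ends at 18:56 − 163 min = 16:13.
The headliner ends at 16:13 − 95 min = 14:38.
The meet-and-greet starts at 14:38 + 143 min = 17:01.
The intermission starts at 15:43 and the meet-and-greet starts at 17:01, so the intermission is first.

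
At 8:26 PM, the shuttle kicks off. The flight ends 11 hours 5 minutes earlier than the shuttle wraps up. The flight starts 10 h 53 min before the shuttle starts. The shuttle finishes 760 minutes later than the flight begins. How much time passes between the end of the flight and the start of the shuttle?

9 h 18 min

The flight starts at 8:26 PM − 653 min = 9:33 AM.
The shuttle ends at 9:33 AM + 760 min = 10:13 PM.
The flight ends at 10:13 PM − 665 min = 11:08 AM.
From 11:08 AM to 8:26 PM is 9 h 18 min.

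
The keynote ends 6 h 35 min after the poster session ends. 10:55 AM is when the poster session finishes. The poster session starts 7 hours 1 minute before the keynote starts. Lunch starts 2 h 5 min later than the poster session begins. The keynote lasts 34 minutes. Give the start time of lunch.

The keynote ends at 10:55 AM + 395 min = 5:30 PM.
The keynote starts at 5:30 PM − 34 min = 4:56 PM.
The poster session starts at 4:56 PM − 421 min = 9:55 AM.
Lunch starts at 9:55 AM + 125 min = 12:00 PM.

12:00 PM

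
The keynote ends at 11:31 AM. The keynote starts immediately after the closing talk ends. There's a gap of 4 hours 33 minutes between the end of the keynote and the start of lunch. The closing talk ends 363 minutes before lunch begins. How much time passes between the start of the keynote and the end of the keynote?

1 hour 30 minutes

Lunch starts at 11:31 AM + 273 min = 4:04 PM.
The closing talk ends at 4:04 PM − 363 min = 10:01 AM.
So the keynote starts at 10:01 AM.
From 10:01 AM to 11:31 AM is 1 hour 30 minutes.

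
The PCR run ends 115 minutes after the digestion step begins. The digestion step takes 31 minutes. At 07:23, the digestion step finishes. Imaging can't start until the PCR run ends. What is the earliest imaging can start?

08:47

The digestion step starts at 07:23 − 31 min = 06:52.
The PCR run ends at 06:52 + 115 min = 08:47.
Imaging is bounded by the PCR run, so the earliest it can start is 08:47.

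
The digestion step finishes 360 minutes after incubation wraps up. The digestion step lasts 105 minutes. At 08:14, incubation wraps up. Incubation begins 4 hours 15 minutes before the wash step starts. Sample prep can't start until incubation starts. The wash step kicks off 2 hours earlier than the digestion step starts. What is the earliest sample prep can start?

06:14

The digestion step ends at 08:14 + 360 min = 14:14.
The digestion step starts at 14:14 − 105 min = 12:29.
The wash step starts at 12:29 − 120 min = 10:29.
Incubation starts at 10:29 − 255 min = 06:14.
Sample prep is bounded by incubation, so the earliest it can start is 06:14.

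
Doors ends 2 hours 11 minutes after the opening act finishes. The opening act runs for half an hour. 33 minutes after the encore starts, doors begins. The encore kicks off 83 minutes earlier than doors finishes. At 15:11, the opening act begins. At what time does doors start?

The opening act ends at 15:11 + 30 min = 15:41.
Doors ends at 15:41 + 131 min = 17:52.
The encore starts at 17:52 − 83 min = 16:29.
Doors starts at 16:29 + 33 min = 17:02.

17:02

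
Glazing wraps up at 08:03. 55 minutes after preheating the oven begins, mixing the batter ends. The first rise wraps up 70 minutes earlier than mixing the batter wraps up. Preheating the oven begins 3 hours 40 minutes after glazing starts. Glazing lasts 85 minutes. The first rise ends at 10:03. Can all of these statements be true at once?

Glazing starts at 08:03 − 85 min = 06:38.
Preheating the oven starts at 06:38 + 220 min = 10:18.
Mixing the batter ends at 10:18 + 55 min = 11:13.
The first rise ends at 11:13 − 70 min = 10:03.
That matches the stated 10:03, so the schedule is consistent.

Yes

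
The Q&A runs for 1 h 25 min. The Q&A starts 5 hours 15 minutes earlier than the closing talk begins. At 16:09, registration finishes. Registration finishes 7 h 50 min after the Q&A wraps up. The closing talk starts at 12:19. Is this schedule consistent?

The Q&A starts at 12:19 − 315 min = 07:04.
The Q&A ends at 07:04 + 85 min = 08:29.
Registration ends at 08:29 + 470 min = 16:19.
But registration is also said to end at 16:09 — a 10-minute conflict.

No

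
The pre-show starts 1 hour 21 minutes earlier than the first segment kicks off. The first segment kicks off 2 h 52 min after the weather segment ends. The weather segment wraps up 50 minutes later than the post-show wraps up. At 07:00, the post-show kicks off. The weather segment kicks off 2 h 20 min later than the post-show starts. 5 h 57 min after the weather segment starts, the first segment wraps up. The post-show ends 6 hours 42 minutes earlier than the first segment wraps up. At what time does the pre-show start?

10:56

The weather segment starts at 07:00 + 140 min = 09:20.
The first segment ends at 09:20 + 357 min = 15:17.
The post-show ends at 15:17 − 402 min = 08:35.
The weather segment ends at 08:35 + 50 min = 09:25.
The first segment starts at 09:25 + 172 min = 12:17.
The pre-show starts at 12:17 − 81 min = 10:56.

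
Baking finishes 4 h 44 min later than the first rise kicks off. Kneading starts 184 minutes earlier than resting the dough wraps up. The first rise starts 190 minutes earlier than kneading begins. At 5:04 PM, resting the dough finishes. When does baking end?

3:34 PM

Kneading starts at 5:04 PM − 184 min = 2:00 PM.
The first rise starts at 2:00 PM − 190 min = 10:50 AM.
Baking ends at 10:50 AM + 284 min = 3:34 PM.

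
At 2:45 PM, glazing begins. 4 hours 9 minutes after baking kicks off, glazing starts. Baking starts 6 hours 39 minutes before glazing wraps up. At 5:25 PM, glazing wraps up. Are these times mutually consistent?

No

Baking starts at 5:25 PM − 399 min = 10:46 AM.
Glazing starts at 10:46 AM + 249 min = 2:55 PM.
But glazing is also said to start at 2:45 PM — a 10-minute conflict.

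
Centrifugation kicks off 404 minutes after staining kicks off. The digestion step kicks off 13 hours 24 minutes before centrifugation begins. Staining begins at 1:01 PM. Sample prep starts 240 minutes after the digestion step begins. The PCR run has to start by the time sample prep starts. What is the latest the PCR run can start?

Centrifugation starts at 1:01 PM + 404 min = 7:45 PM.
The digestion step starts at 7:45 PM − 804 min = 6:21 AM.
Sample prep starts at 6:21 AM + 240 min = 10:21 AM.
The PCR run is bounded by sample prep, so the latest it can start is 10:21 AM.

10:21 AM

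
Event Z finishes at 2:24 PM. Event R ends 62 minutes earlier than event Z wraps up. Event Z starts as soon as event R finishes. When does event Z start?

1:22 PM

Event R ends at 2:24 PM − 62 min = 1:22 PM.
So event Z starts at 1:22 PM.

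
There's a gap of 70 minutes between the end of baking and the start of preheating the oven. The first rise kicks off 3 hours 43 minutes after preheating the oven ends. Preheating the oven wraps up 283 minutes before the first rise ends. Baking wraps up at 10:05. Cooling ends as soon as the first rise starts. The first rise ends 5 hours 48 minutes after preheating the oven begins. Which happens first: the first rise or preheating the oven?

Preheating the oven starts at 10:05 + 70 min = 11:15.
The first rise ends at 11:15 + 348 min = 17:03.
Preheating the oven ends at 17:03 − 283 min = 12:20.
The first rise starts at 12:20 + 223 min = 16:03.
The first rise starts at 16:03 and preheating the oven starts at 11:15, so preheating the oven is first.

preheating the oven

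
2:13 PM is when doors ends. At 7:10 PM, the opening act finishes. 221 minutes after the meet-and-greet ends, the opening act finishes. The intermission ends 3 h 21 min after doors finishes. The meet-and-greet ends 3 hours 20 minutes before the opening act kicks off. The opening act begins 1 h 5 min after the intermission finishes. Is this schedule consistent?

No

The intermission ends at 2:13 PM + 201 min = 5:34 PM.
The opening act starts at 5:34 PM + 65 min = 6:39 PM.
The meet-and-greet ends at 6:39 PM − 200 min = 3:19 PM.
The opening act ends at 3:19 PM + 221 min = 7:00 PM.
But the opening act is also said to end at 7:10 PM — a 10-minute conflict.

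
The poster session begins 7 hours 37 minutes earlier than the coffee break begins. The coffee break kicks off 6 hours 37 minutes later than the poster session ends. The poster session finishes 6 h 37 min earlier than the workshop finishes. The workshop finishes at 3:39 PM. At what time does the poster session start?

The poster session ends at 3:39 PM − 397 min = 9:02 AM.
The coffee break starts at 9:02 AM + 397 min = 3:39 PM.
The poster session starts at 3:39 PM − 457 min = 8:02 AM.

8:02 AM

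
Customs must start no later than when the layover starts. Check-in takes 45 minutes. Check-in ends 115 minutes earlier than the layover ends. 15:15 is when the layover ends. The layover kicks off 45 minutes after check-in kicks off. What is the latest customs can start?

Check-in ends at 15:15 − 115 min = 13:20.
Check-in starts at 13:20 − 45 min = 12:35.
The layover starts at 12:35 + 45 min = 13:20.
Customs is bounded by the layover, so the latest it can start is 13:20.

13:20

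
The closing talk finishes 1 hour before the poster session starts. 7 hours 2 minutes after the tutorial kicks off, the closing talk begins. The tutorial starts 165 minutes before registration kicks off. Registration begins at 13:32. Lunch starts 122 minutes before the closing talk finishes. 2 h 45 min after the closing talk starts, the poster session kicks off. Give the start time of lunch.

The tutorial starts at 13:32 − 165 min = 10:47.
The closing talk starts at 10:47 + 422 min = 17:49.
The poster session starts at 17:49 + 165 min = 20:34.
The closing talk ends at 20:34 − 60 min = 19:34.
Lunch starts at 19:34 − 122 min = 17:32.

17:32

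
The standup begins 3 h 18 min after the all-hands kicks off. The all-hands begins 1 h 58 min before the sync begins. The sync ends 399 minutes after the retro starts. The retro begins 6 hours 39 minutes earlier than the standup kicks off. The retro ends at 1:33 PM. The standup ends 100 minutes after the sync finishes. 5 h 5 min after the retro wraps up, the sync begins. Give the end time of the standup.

9:38 PM

The sync starts at 1:33 PM + 305 min = 6:38 PM.
The all-hands starts at 6:38 PM − 118 min = 4:40 PM.
The standup starts at 4:40 PM + 198 min = 7:58 PM.
The retro starts at 7:58 PM − 399 min = 1:19 PM.
The sync ends at 1:19 PM + 399 min = 7:58 PM.
The standup ends at 7:58 PM + 100 min = 9:38 PM.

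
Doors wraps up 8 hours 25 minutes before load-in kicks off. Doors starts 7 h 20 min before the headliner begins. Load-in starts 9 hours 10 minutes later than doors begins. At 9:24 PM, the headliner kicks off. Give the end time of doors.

2:49 PM

Doors starts at 9:24 PM − 440 min = 2:04 PM.
Load-in starts at 2:04 PM + 550 min = 11:14 PM.
Doors ends at 11:14 PM − 505 min = 2:49 PM.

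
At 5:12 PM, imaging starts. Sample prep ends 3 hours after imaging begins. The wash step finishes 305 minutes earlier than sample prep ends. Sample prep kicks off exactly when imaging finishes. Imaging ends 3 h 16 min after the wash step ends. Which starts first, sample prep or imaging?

imaging

Sample prep ends at 5:12 PM + 180 min = 8:12 PM.
The wash step ends at 8:12 PM − 305 min = 3:07 PM.
Imaging ends at 3:07 PM + 196 min = 6:23 PM.
So sample prep starts at 6:23 PM.
Sample prep starts at 6:23 PM and imaging starts at 5:12 PM, so imaging is first.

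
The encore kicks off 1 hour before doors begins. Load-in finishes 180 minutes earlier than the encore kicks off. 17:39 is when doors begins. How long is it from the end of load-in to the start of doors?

The encore starts at 17:39 − 60 min = 16:39.
Load-in ends at 16:39 − 180 min = 13:39.
From 13:39 to 17:39 is 4 hours.

4 hours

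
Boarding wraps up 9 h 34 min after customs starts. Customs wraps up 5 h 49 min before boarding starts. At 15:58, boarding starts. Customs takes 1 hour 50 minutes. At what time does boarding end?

Customs ends at 15:58 − 349 min = 10:09.
Customs starts at 10:09 − 110 min = 08:19.
Boarding ends at 08:19 + 574 min = 17:53.

17:53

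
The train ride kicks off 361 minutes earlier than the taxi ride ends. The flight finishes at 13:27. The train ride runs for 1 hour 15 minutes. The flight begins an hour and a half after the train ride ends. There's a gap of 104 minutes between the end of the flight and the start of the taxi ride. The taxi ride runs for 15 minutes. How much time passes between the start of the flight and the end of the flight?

1 hour 17 minutes

The taxi ride starts at 13:27 + 104 min = 15:11.
The taxi ride ends at 15:11 + 15 min = 15:26.
The train ride starts at 15:26 − 361 min = 09:25.
The train ride ends at 09:25 + 75 min = 10:40.
The flight starts at 10:40 + 90 min = 12:10.
From 12:10 to 13:27 is 1 hour 17 minutes.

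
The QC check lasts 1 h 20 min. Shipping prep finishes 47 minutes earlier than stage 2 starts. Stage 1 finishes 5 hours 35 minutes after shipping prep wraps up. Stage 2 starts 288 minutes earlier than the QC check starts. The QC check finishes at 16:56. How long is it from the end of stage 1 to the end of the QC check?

1 hour 20 minutes

The QC check starts at 16:56 − 80 min = 15:36.
Stage 2 starts at 15:36 − 288 min = 10:48.
Shipping prep ends at 10:48 − 47 min = 10:01.
Stage 1 ends at 10:01 + 335 min = 15:36.
From 15:36 to 16:56 is 1 hour 20 minutes.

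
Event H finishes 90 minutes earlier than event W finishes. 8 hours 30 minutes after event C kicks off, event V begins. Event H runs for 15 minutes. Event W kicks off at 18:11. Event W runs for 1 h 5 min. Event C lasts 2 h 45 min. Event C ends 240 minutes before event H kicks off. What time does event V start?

19:16

Event W ends at 18:11 + 65 min = 19:16.
Event H ends at 19:16 − 90 min = 17:46.
Event H starts at 17:46 − 15 min = 17:31.
Event C ends at 17:31 − 240 min = 13:31.
Event C starts at 13:31 − 165 min = 10:46.
Event V starts at 10:46 + 510 min = 19:16.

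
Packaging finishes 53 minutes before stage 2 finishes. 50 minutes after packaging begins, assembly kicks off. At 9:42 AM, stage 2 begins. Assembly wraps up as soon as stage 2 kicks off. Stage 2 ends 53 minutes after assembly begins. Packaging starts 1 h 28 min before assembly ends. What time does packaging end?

Assembly ends at 9:42 AM.
Packaging starts at 9:42 AM − 88 min = 8:14 AM.
Assembly starts at 8:14 AM + 50 min = 9:04 AM.
Stage 2 ends at 9:04 AM + 53 min = 9:57 AM.
Packaging ends at 9:57 AM − 53 min = 9:04 AM.

9:04 AM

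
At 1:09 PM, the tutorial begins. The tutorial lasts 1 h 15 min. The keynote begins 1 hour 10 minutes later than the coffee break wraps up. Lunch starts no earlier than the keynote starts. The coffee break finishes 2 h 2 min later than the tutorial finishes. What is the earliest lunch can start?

5:36 PM

The tutorial ends at 1:09 PM + 75 min = 2:24 PM.
The coffee break ends at 2:24 PM + 122 min = 4:26 PM.
The keynote starts at 4:26 PM + 70 min = 5:36 PM.
Lunch is bounded by the keynote, so the earliest it can start is 5:36 PM.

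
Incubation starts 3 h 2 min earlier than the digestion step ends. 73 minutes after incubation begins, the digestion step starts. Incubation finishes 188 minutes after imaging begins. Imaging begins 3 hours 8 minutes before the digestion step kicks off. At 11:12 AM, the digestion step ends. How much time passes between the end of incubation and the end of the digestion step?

1 h 49 min

Incubation starts at 11:12 AM − 182 min = 8:10 AM.
The digestion step starts at 8:10 AM + 73 min = 9:23 AM.
Imaging starts at 9:23 AM − 188 min = 6:15 AM.
Incubation ends at 6:15 AM + 188 min = 9:23 AM.
From 9:23 AM to 11:12 AM is 1 h 49 min.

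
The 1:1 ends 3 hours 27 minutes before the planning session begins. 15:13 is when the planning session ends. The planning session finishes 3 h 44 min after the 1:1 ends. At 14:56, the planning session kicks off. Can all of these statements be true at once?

The 1:1 ends at 14:56 − 207 min = 11:29.
The planning session ends at 11:29 + 224 min = 15:13.
That matches the stated 15:13, so the schedule is consistent.

Yes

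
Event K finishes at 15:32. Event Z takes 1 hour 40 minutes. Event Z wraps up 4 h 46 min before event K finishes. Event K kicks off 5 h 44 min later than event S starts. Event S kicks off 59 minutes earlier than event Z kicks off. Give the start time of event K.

Event Z ends at 15:32 − 286 min = 10:46.
Event Z starts at 10:46 − 100 min = 09:06.
Event S starts at 09:06 − 59 min = 08:07.
Event K starts at 08:07 + 344 min = 13:51.

13:51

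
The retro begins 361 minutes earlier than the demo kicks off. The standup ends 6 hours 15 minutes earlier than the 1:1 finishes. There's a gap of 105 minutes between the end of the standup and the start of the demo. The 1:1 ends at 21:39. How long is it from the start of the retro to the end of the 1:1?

The standup ends at 21:39 − 375 min = 15:24.
The demo starts at 15:24 + 105 min = 17:09.
The retro starts at 17:09 − 361 min = 11:08.
From 11:08 to 21:39 is 10 hours 31 minutes.

10 hours 31 minutes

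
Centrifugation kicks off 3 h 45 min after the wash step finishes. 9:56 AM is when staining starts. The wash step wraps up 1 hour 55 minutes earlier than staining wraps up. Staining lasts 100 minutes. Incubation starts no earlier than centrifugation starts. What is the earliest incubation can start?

Staining ends at 9:56 AM + 100 min = 11:36 AM.
The wash step ends at 11:36 AM − 115 min = 9:41 AM.
Centrifugation starts at 9:41 AM + 225 min = 1:26 PM.
Incubation is bounded by centrifugation, so the earliest it can start is 1:26 PM.

1:26 PM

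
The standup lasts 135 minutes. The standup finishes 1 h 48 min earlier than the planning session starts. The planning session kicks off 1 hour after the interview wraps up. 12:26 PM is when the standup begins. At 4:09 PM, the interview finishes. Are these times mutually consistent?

No

The planning session starts at 4:09 PM + 60 min = 5:09 PM.
The standup ends at 5:09 PM − 108 min = 3:21 PM.
The standup starts at 3:21 PM − 135 min = 1:06 PM.
But the standup is also said to start at 12:26 PM — a 40-minute conflict.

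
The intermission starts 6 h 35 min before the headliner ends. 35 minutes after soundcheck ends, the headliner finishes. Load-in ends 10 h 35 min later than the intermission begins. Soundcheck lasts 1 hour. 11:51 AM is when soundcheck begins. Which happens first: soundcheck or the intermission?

Soundcheck ends at 11:51 AM + 60 min = 12:51 PM.
The headliner ends at 12:51 PM + 35 min = 1:26 PM.
The intermission starts at 1:26 PM − 395 min = 6:51 AM.
Soundcheck starts at 11:51 AM and the intermission starts at 6:51 AM, so the intermission is first.

the intermission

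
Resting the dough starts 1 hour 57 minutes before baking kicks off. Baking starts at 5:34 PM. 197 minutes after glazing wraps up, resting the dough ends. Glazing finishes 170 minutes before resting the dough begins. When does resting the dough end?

4:04 PM

Resting the dough starts at 5:34 PM − 117 min = 3:37 PM.
Glazing ends at 3:37 PM − 170 min = 12:47 PM.
Resting the dough ends at 12:47 PM + 197 min = 4:04 PM.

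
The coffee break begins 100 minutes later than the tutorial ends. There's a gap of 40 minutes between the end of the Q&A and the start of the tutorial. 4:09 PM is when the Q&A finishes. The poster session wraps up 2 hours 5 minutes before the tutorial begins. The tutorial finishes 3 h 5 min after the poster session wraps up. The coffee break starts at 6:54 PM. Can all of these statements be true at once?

The tutorial starts at 4:09 PM + 40 min = 4:49 PM.
The poster session ends at 4:49 PM − 125 min = 2:44 PM.
The tutorial ends at 2:44 PM + 185 min = 5:49 PM.
The coffee break starts at 5:49 PM + 100 min = 7:29 PM.
But the coffee break is also said to start at 6:54 PM — a 35-minute conflict.

No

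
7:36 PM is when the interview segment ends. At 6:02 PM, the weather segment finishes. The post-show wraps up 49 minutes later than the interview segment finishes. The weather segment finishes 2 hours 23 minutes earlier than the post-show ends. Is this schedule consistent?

Yes

The post-show ends at 7:36 PM + 49 min = 8:25 PM.
The weather segment ends at 8:25 PM − 143 min = 6:02 PM.
That matches the stated 6:02 PM, so the schedule is consistent.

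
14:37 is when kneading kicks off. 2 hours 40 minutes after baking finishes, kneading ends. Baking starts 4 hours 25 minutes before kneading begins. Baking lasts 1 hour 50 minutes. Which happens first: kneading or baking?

baking

Baking starts at 14:37 − 265 min = 10:12.
Kneading starts at 14:37 and baking starts at 10:12, so baking is first.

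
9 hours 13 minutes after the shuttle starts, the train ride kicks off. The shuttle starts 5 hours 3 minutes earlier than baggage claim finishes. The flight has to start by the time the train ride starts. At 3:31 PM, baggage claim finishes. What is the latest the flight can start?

The shuttle starts at 3:31 PM − 303 min = 10:28 AM.
The train ride starts at 10:28 AM + 553 min = 7:41 PM.
The flight is bounded by the train ride, so the latest it can start is 7:41 PM.

7:41 PM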